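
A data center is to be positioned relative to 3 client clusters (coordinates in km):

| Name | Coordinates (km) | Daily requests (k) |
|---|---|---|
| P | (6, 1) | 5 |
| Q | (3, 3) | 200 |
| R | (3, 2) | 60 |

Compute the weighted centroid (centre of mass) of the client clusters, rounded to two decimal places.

(3.06, 2.74)

The minimiser of Σwᵢ‖p−pᵢ‖² is the weighted centroid p* = (Σwᵢpᵢ)/(Σwᵢ).
Σwᵢ = 265.
Σwᵢxᵢ = 5·6 + 200·3 + 60·3 = 810.
Σwᵢyᵢ = 5·1 + 200·3 + 60·2 = 725.
x* = 810/265 = 3.06, y* = 725/265 = 2.74.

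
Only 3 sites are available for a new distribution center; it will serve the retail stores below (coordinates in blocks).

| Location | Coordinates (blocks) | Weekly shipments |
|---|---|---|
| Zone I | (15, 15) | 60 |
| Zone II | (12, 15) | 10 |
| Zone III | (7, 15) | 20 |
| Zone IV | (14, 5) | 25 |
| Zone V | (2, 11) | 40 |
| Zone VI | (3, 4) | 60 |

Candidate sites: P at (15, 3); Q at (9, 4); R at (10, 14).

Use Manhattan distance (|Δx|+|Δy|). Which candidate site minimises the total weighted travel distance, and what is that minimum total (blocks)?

Total weighted distance at each candidate:
  P (15, 3): total = 2965
  Q (9, 4): total = 2490
  R (10, 14): total = 2255
Minimum is at R with total 2255 blocks.

R, total 2255 blocks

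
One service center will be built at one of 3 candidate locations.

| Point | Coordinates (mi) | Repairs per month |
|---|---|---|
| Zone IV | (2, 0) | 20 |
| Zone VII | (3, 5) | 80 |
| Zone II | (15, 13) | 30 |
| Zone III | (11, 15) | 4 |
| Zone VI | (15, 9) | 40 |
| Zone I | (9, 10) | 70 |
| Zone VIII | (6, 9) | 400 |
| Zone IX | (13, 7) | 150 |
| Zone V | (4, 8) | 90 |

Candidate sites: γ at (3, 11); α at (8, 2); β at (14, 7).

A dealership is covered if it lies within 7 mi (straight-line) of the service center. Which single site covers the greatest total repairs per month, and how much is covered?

γ, covering 640

Coverage radius r = 7 mi; a point is covered iff (Δx)²+(Δy)² ≤ 7² = 49.
  γ (3, 11): covers {Zone VII, Zone I, Zone VIII, Zone V} → 640
  α (8, 2): covers {Zone IV, Zone VII} → 100
  β (14, 7): covers {Zone II, Zone VI, Zone I, Zone IX} → 290
Maximum coverage at γ: 640 repairs per month.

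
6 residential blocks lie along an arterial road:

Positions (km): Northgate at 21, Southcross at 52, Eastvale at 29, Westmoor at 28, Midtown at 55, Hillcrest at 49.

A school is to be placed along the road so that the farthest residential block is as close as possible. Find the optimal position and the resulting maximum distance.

The 1-center on a line is the midpoint of the two extreme points: leftmost at 21, rightmost at 55.
Optimal location = (21 + 55)/2 = 38; maximum distance = (55 − 21)/2 = 17.

location 38, max distance 17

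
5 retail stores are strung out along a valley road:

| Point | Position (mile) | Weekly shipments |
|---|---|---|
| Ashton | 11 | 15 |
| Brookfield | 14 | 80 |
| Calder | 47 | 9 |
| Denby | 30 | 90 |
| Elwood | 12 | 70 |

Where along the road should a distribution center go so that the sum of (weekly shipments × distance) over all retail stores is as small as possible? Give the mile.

x = 14

For a sum of weighted absolute distances on a line, the optimum is the weighted median (not the mean). Total weight W = 264; half-weight = 132.
Sort by position and accumulate weight:
  mile 11 (Ashton, w=15) → cum 15
  mile 12 (Elwood, w=70) → cum 85
  mile 14 (Brookfield, w=80) → cum 165  ≥ 132 → median here
  mile 30 (Denby, w=90) → cum 255
  mile 47 (Calder, w=9) → cum 264
Optimal location: mile 14.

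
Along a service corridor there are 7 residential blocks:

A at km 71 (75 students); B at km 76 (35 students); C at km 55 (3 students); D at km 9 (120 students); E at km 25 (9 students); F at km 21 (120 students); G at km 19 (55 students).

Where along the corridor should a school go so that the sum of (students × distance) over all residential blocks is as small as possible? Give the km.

For a sum of weighted absolute distances on a line, the optimum is the weighted median (not the mean). Total weight W = 417; half-weight = 208.5.
Sort by position and accumulate weight:
  km 9 (D, w=120) → cum 120
  km 19 (G, w=55) → cum 175
  km 21 (F, w=120) → cum 295  ≥ 208.5 → median here
  km 25 (E, w=9) → cum 304
  km 55 (C, w=3) → cum 307
  km 71 (A, w=75) → cum 382
  km 76 (B, w=35) → cum 417
Optimal location: km 21.

x = 21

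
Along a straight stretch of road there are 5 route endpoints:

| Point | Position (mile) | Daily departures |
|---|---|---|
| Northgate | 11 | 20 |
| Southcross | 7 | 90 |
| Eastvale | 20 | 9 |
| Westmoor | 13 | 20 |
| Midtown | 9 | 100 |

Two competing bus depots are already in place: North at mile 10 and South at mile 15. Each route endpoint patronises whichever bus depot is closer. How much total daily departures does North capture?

The indifferent point is the midpoint (10+15)/2 = 12.5; route endpoints left of it (closer to North at 10) go to North, those right go to South.
  Southcross at 7 (w=90) → North
  Midtown at 9 (w=100) → North
  Northgate at 11 (w=20) → North
  Westmoor at 13 (w=20) → South
  Eastvale at 20 (w=9) → South
North captures 210; South captures 29.

210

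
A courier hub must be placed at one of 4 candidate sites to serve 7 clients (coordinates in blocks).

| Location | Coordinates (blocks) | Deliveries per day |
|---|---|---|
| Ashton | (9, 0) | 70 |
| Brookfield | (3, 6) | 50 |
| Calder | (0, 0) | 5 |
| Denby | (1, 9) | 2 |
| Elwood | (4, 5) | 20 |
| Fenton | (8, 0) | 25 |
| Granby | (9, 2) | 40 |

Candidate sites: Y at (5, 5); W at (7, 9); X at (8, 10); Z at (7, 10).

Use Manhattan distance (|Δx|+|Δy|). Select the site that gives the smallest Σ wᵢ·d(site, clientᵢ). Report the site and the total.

Y, total 1346 blocks

Total weighted distance at each candidate:
  Y (5, 5): total = 1346
  W (7, 9): total = 1962
  X (8, 10): total = 2116
  Z (7, 10): total = 2174
Minimum is at Y with total 1346 blocks.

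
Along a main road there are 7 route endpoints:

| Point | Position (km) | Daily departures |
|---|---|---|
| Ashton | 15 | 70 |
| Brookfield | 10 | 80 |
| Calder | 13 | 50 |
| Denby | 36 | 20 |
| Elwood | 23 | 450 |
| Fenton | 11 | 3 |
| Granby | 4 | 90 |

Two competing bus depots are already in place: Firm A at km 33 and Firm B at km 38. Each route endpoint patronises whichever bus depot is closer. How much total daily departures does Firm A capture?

The indifferent point is the midpoint (33+38)/2 = 35.5; route endpoints left of it (closer to Firm A at 33) go to Firm A, those right go to Firm B.
  Granby at 4 (w=90) → Firm A
  Brookfield at 10 (w=80) → Firm A
  Fenton at 11 (w=3) → Firm A
  Calder at 13 (w=50) → Firm A
  Ashton at 15 (w=70) → Firm A
  Elwood at 23 (w=450) → Firm A
  Denby at 36 (w=20) → Firm B
Firm A captures 743; Firm B captures 20.

743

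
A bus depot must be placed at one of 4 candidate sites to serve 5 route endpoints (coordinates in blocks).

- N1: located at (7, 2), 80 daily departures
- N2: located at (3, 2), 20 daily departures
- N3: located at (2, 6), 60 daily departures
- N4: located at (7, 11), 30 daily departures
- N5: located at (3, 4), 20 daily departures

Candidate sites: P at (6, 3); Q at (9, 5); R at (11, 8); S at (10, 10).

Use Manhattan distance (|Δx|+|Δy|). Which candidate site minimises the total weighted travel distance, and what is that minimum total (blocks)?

P, total 1010 blocks

Total weighted distance at each candidate:
  P (6, 3): total = 1010
  Q (9, 5): total = 1440
  R (11, 8): total = 2190
  S (10, 10): total = 2280
Minimum is at P with total 1010 blocks.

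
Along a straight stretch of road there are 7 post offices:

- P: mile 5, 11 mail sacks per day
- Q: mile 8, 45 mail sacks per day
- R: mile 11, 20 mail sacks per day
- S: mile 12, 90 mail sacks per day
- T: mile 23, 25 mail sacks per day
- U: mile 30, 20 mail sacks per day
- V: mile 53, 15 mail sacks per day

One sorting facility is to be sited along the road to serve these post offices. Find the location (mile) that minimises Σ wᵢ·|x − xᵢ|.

x = 12

For a sum of weighted absolute distances on a line, the optimum is the weighted median (not the mean). Total weight W = 226; half-weight = 113.
Sort by position and accumulate weight:
  mile 5 (P, w=11) → cum 11
  mile 8 (Q, w=45) → cum 56
  mile 11 (R, w=20) → cum 76
  mile 12 (S, w=90) → cum 166  ≥ 113 → median here
  mile 23 (T, w=25) → cum 191
  mile 30 (U, w=20) → cum 211
  mile 53 (V, w=15) → cum 226
Optimal location: mile 12.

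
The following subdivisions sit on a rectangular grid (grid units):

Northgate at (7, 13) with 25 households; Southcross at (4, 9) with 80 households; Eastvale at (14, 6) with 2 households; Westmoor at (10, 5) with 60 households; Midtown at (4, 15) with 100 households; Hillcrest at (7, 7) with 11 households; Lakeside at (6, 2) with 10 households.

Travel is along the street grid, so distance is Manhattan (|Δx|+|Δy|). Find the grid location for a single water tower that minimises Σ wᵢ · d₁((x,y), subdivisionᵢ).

(4, 9)

Manhattan distance separates: Σwᵢ(|x−xᵢ|+|y−yᵢ|) = Σwᵢ|x−xᵢ| + Σwᵢ|y−yᵢ|, so x and y are optimised independently as 1-D weighted medians.
Total weight W = 288; half = 144.
x-coordinate, sorted with cumulative weight:
  x=4 (Southcross, w=80) cum 80
  x=4 (Midtown, w=100) cum 180  ← median
  x=6 (Lakeside, w=10) cum 190
  x=7 (Northgate, w=25) cum 215
  x=7 (Hillcrest, w=11) cum 226
  x=10 (Westmoor, w=60) cum 286
  x=14 (Eastvale, w=2) cum 288
⇒ x* = 4
y-coordinate, sorted with cumulative weight:
  y=2 (Lakeside, w=10) cum 10
  y=5 (Westmoor, w=60) cum 70
  y=6 (Eastvale, w=2) cum 72
  y=7 (Hillcrest, w=11) cum 83
  y=9 (Southcross, w=80) cum 163  ← median
  y=13 (Northgate, w=25) cum 188
  y=15 (Midtown, w=100) cum 288
⇒ y* = 9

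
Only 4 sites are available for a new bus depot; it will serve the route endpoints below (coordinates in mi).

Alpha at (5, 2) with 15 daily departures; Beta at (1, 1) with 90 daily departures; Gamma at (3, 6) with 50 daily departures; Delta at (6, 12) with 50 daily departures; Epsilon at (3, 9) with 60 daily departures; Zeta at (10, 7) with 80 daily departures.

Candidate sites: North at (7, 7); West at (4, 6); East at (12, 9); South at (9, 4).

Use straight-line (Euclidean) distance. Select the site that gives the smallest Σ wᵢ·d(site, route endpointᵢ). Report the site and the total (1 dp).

Total weighted distance at each candidate:
  North (7, 7): total = 1813.9
  West (4, 6): total = 1629.2
  East (12, 9): total = 2948.7
  South (9, 4): total = 2301.1
Minimum is at West with total 1629.2 mi.

West, total 1629.2 mi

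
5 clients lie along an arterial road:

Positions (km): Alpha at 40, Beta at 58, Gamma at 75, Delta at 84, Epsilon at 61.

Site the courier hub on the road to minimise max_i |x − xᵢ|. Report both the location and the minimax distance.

The 1-center on a line is the midpoint of the two extreme points: leftmost at 40, rightmost at 84.
Optimal location = (40 + 84)/2 = 62; maximum distance = (84 − 40)/2 = 22.

location 62, max distance 22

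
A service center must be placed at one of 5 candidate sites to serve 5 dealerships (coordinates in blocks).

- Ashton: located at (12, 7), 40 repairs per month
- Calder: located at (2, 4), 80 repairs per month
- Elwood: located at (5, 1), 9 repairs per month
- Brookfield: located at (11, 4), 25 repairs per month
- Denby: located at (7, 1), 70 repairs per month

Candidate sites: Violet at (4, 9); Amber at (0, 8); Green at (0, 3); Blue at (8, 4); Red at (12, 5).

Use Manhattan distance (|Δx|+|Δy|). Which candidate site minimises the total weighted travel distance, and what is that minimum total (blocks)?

Blue, total 1169 blocks

Total weighted distance at each candidate:
  Violet (4, 9): total = 2111
  Amber (0, 8): total = 2463
  Green (0, 3): total = 1873
  Blue (8, 4): total = 1169
  Red (12, 5): total = 1739
Minimum is at Blue with total 1169 blocks.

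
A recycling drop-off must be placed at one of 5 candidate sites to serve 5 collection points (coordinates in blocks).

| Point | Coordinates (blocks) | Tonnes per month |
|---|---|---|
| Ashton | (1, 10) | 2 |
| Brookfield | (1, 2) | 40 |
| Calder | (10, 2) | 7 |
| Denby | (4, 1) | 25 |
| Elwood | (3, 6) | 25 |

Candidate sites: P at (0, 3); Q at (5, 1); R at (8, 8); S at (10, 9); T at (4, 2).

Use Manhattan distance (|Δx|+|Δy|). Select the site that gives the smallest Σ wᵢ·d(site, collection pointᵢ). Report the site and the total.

T, total 334 blocks

Total weighted distance at each candidate:
  P (0, 3): total = 473
  Q (5, 1): total = 468
  R (8, 8): total = 1044
  S (10, 9): total = 1309
  T (4, 2): total = 334
Minimum is at T with total 334 blocks.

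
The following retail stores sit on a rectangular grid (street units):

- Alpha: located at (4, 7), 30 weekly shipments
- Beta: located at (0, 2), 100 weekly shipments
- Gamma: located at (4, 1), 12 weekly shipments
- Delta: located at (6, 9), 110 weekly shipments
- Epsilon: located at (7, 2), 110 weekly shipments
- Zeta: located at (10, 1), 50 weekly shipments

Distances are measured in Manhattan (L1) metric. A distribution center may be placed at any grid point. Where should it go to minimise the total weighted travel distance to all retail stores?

Manhattan distance separates: Σwᵢ(|x−xᵢ|+|y−yᵢ|) = Σwᵢ|x−xᵢ| + Σwᵢ|y−yᵢ|, so x and y are optimised independently as 1-D weighted medians.
Total weight W = 412; half = 206.
x-coordinate, sorted with cumulative weight:
  x=0 (Beta, w=100) cum 100
  x=4 (Alpha, w=30) cum 130
  x=4 (Gamma, w=12) cum 142
  x=6 (Delta, w=110) cum 252  ← median
  x=7 (Epsilon, w=110) cum 362
  x=10 (Zeta, w=50) cum 412
⇒ x* = 6
y-coordinate, sorted with cumulative weight:
  y=1 (Gamma, w=12) cum 12
  y=1 (Zeta, w=50) cum 62
  y=2 (Beta, w=100) cum 162
  y=2 (Epsilon, w=110) cum 272  ← median
  y=7 (Alpha, w=30) cum 302
  y=9 (Delta, w=110) cum 412
⇒ y* = 2

(6, 2)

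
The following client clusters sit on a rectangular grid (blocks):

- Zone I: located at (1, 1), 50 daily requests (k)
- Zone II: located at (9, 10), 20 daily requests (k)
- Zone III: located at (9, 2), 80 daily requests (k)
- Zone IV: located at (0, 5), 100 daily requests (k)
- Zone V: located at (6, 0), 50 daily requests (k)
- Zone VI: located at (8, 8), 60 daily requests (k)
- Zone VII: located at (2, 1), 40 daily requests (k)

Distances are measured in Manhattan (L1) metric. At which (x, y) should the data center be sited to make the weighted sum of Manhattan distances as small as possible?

(6, 2)

Manhattan distance separates: Σwᵢ(|x−xᵢ|+|y−yᵢ|) = Σwᵢ|x−xᵢ| + Σwᵢ|y−yᵢ|, so x and y are optimised independently as 1-D weighted medians.
Total weight W = 400; half = 200.
x-coordinate, sorted with cumulative weight:
  x=0 (Zone IV, w=100) cum 100
  x=1 (Zone I, w=50) cum 150
  x=2 (Zone VII, w=40) cum 190
  x=6 (Zone V, w=50) cum 240  ← median
  x=8 (Zone VI, w=60) cum 300
  x=9 (Zone II, w=20) cum 320
  x=9 (Zone III, w=80) cum 400
⇒ x* = 6
y-coordinate, sorted with cumulative weight:
  y=0 (Zone V, w=50) cum 50
  y=1 (Zone I, w=50) cum 100
  y=1 (Zone VII, w=40) cum 140
  y=2 (Zone III, w=80) cum 220  ← median
  y=5 (Zone IV, w=100) cum 320
  y=8 (Zone VI, w=60) cum 380
  y=10 (Zone II, w=20) cum 400
⇒ y* = 2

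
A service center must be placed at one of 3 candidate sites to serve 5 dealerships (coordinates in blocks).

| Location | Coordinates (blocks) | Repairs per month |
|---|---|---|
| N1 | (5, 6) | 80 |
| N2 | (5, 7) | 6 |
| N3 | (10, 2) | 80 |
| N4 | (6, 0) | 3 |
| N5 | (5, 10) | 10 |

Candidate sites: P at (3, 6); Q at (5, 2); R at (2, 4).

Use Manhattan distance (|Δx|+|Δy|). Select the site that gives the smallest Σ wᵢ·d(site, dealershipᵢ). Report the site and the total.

Total weighted distance at each candidate:
  P (3, 6): total = 1145
  Q (5, 2): total = 839
  R (2, 4): total = 1350
Minimum is at Q with total 839 blocks.

Q, total 839 blocks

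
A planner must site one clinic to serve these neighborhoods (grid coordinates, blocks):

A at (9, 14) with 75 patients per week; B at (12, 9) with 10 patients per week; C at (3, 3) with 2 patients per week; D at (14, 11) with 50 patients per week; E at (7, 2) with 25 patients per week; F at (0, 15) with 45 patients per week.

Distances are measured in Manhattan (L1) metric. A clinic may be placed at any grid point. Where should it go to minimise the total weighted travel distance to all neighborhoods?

Manhattan distance separates: Σwᵢ(|x−xᵢ|+|y−yᵢ|) = Σwᵢ|x−xᵢ| + Σwᵢ|y−yᵢ|, so x and y are optimised independently as 1-D weighted medians.
Total weight W = 207; half = 103.5.
x-coordinate, sorted with cumulative weight:
  x=0 (F, w=45) cum 45
  x=3 (C, w=2) cum 47
  x=7 (E, w=25) cum 72
  x=9 (A, w=75) cum 147  ← median
  x=12 (B, w=10) cum 157
  x=14 (D, w=50) cum 207
⇒ x* = 9
y-coordinate, sorted with cumulative weight:
  y=2 (E, w=25) cum 25
  y=3 (C, w=2) cum 27
  y=9 (B, w=10) cum 37
  y=11 (D, w=50) cum 87
  y=14 (A, w=75) cum 162  ← median
  y=15 (F, w=45) cum 207
⇒ y* = 14

(9, 14)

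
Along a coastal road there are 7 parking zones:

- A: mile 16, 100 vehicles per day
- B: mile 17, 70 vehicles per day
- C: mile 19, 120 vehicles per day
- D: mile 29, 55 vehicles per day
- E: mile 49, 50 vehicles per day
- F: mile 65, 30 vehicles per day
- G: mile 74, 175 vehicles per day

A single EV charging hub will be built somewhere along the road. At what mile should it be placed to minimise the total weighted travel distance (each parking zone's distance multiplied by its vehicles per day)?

For a sum of weighted absolute distances on a line, the optimum is the weighted median (not the mean). Total weight W = 600; half-weight = 300.
Sort by position and accumulate weight:
  mile 16 (A, w=100) → cum 100
  mile 17 (B, w=70) → cum 170
  mile 19 (C, w=120) → cum 290
  mile 29 (D, w=55) → cum 345  ≥ 300 → median here
  mile 49 (E, w=50) → cum 395
  mile 65 (F, w=30) → cum 425
  mile 74 (G, w=175) → cum 600
Optimal location: mile 29.

x = 29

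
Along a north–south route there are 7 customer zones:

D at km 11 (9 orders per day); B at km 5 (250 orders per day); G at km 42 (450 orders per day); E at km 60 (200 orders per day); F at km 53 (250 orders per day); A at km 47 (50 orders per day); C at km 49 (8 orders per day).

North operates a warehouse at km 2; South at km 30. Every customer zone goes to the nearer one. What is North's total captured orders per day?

The indifferent point is the midpoint (2+30)/2 = 16; customer zones left of it (closer to North at 2) go to North, those right go to South.
  B at 5 (w=250) → North
  D at 11 (w=9) → North
  G at 42 (w=450) → South
  A at 47 (w=50) → South
  C at 49 (w=8) → South
  F at 53 (w=250) → South
  E at 60 (w=200) → South
North captures 259; South captures 958.

259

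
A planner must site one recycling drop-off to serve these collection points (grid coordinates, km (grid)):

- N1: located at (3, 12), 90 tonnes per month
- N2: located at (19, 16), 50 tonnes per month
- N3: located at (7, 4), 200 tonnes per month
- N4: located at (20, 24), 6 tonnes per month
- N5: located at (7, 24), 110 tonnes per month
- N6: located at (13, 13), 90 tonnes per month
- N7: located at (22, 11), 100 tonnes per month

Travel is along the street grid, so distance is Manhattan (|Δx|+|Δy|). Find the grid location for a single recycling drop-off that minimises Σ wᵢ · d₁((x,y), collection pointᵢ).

Manhattan distance separates: Σwᵢ(|x−xᵢ|+|y−yᵢ|) = Σwᵢ|x−xᵢ| + Σwᵢ|y−yᵢ|, so x and y are optimised independently as 1-D weighted medians.
Total weight W = 646; half = 323.
x-coordinate, sorted with cumulative weight:
  x=3 (N1, w=90) cum 90
  x=7 (N3, w=200) cum 290
  x=7 (N5, w=110) cum 400  ← median
  x=13 (N6, w=90) cum 490
  x=19 (N2, w=50) cum 540
  x=20 (N4, w=6) cum 546
  x=22 (N7, w=100) cum 646
⇒ x* = 7
y-coordinate, sorted with cumulative weight:
  y=4 (N3, w=200) cum 200
  y=11 (N7, w=100) cum 300
  y=12 (N1, w=90) cum 390  ← median
  y=13 (N6, w=90) cum 480
  y=16 (N2, w=50) cum 530
  y=24 (N4, w=6) cum 536
  y=24 (N5, w=110) cum 646
⇒ y* = 12

(7, 12)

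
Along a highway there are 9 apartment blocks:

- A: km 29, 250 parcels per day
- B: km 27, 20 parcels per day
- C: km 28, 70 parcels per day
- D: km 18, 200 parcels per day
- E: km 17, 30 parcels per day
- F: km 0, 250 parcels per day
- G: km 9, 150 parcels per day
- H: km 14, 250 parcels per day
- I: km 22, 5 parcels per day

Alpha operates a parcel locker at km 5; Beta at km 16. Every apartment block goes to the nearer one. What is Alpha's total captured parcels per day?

The indifferent point is the midpoint (5+16)/2 = 10.5; apartment blocks left of it (closer to Alpha at 5) go to Alpha, those right go to Beta.
  F at 0 (w=250) → Alpha
  G at 9 (w=150) → Alpha
  H at 14 (w=250) → Beta
  E at 17 (w=30) → Beta
  D at 18 (w=200) → Beta
  I at 22 (w=5) → Beta
  B at 27 (w=20) → Beta
  C at 28 (w=70) → Beta
  A at 29 (w=250) → Beta
Alpha captures 400; Beta captures 825.

400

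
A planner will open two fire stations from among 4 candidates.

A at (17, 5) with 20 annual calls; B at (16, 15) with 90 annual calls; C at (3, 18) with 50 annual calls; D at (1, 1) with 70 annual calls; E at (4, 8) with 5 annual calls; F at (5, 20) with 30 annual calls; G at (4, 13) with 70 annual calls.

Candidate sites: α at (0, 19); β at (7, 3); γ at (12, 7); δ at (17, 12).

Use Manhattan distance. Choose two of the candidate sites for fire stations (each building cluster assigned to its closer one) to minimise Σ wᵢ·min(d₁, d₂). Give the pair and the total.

{α, δ}, total 2985

Evaluate every pair (each demand assigned to the nearer of the two):
  {α, δ}: total = 2985
  {β, δ}: total = 3530
  {α, γ}: total = 3535
  {α, β}: total = 3720
  {β, γ}: total = 4250
  {γ, δ}: total = 4315
Best pair: {α, δ} with total 2985.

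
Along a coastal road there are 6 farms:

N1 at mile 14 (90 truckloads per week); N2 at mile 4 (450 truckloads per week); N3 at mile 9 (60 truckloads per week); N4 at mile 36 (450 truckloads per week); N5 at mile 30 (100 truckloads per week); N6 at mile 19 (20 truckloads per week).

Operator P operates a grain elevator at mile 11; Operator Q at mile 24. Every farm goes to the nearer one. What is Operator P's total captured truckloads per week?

600

The indifferent point is the midpoint (11+24)/2 = 17.5; farms left of it (closer to Operator P at 11) go to Operator P, those right go to Operator Q.
  N2 at 4 (w=450) → Operator P
  N3 at 9 (w=60) → Operator P
  N1 at 14 (w=90) → Operator P
  N6 at 19 (w=20) → Operator Q
  N5 at 30 (w=100) → Operator Q
  N4 at 36 (w=450) → Operator Q
Operator P captures 600; Operator Q captures 570.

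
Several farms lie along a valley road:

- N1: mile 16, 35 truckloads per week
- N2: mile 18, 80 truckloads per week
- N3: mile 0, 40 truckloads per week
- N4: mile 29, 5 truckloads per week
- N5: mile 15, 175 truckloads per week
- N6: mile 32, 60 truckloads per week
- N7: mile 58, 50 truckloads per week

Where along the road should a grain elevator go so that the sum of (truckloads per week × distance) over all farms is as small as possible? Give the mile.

x = 16

For a sum of weighted absolute distances on a line, the optimum is the weighted median (not the mean). Total weight W = 445; half-weight = 222.5.
Sort by position and accumulate weight:
  mile 0 (N3, w=40) → cum 40
  mile 15 (N5, w=175) → cum 215
  mile 16 (N1, w=35) → cum 250  ≥ 222.5 → median here
  mile 18 (N2, w=80) → cum 330
  mile 29 (N4, w=5) → cum 335
  mile 32 (N6, w=60) → cum 395
  mile 58 (N7, w=50) → cum 445
Optimal location: mile 16.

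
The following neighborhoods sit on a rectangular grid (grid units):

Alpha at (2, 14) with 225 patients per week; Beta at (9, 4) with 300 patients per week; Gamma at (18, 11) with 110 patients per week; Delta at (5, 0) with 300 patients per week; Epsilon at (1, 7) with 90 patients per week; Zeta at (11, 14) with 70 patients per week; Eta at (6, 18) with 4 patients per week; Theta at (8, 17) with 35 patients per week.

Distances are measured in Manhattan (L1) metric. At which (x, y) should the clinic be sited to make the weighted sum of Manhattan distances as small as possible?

Manhattan distance separates: Σwᵢ(|x−xᵢ|+|y−yᵢ|) = Σwᵢ|x−xᵢ| + Σwᵢ|y−yᵢ|, so x and y are optimised independently as 1-D weighted medians.
Total weight W = 1134; half = 567.
x-coordinate, sorted with cumulative weight:
  x=1 (Epsilon, w=90) cum 90
  x=2 (Alpha, w=225) cum 315
  x=5 (Delta, w=300) cum 615  ← median
  x=6 (Eta, w=4) cum 619
  x=8 (Theta, w=35) cum 654
  x=9 (Beta, w=300) cum 954
  x=11 (Zeta, w=70) cum 1024
  x=18 (Gamma, w=110) cum 1134
⇒ x* = 5
y-coordinate, sorted with cumulative weight:
  y=0 (Delta, w=300) cum 300
  y=4 (Beta, w=300) cum 600  ← median
  y=7 (Epsilon, w=90) cum 690
  y=11 (Gamma, w=110) cum 800
  y=14 (Alpha, w=225) cum 1025
  y=14 (Zeta, w=70) cum 1095
  y=17 (Theta, w=35) cum 1130
  y=18 (Eta, w=4) cum 1134
⇒ y* = 4

(5, 4)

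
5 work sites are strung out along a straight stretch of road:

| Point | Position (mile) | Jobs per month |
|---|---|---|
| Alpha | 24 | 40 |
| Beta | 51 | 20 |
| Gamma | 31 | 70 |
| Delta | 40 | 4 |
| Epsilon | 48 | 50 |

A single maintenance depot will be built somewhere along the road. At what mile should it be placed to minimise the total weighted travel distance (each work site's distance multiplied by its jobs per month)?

For a sum of weighted absolute distances on a line, the optimum is the weighted median (not the mean). Total weight W = 184; half-weight = 92.
Sort by position and accumulate weight:
  mile 24 (Alpha, w=40) → cum 40
  mile 31 (Gamma, w=70) → cum 110  ≥ 92 → median here
  mile 40 (Delta, w=4) → cum 114
  mile 48 (Epsilon, w=50) → cum 164
  mile 51 (Beta, w=20) → cum 184
Optimal location: mile 31.

x = 31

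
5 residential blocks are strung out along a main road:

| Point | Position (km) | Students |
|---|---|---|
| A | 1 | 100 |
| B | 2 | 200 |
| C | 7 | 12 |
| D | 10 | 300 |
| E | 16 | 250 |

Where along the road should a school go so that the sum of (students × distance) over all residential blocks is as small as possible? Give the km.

For a sum of weighted absolute distances on a line, the optimum is the weighted median (not the mean). Total weight W = 862; half-weight = 431.
Sort by position and accumulate weight:
  km 1 (A, w=100) → cum 100
  km 2 (B, w=200) → cum 300
  km 7 (C, w=12) → cum 312
  km 10 (D, w=300) → cum 612  ≥ 431 → median here
  km 16 (E, w=250) → cum 862
Optimal location: km 10.

x = 10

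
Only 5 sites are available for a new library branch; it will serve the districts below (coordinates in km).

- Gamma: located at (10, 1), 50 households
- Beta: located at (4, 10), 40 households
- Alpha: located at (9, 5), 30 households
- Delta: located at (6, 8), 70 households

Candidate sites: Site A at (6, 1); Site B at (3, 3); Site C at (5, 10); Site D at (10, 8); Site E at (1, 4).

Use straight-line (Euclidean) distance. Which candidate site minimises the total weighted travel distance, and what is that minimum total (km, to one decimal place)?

Site C, total 903.4 km

Total weighted distance at each candidate:
  Site A (6, 1): total = 1208.8
  Site B (3, 3): total = 1244.8
  Site C (5, 10): total = 903.4
  Site D (10, 8): total = 977.9
  Site E (1, 4): total = 1432.8
Minimum is at Site C with total 903.4 km.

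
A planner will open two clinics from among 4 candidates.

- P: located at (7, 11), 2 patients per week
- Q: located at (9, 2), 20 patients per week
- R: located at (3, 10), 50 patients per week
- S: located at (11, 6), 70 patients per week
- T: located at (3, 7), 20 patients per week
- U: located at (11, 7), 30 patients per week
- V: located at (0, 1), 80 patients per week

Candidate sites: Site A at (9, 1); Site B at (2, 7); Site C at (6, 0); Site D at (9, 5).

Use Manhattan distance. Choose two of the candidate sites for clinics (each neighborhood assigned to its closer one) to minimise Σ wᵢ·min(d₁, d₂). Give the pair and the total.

Evaluate every pair (each demand assigned to the nearer of the two):
  {Site B, Site D}: total = 1266
  {Site A, Site B}: total = 1628
  {Site C, Site D}: total = 1676
  {Site A, Site D}: total = 1796
  {Site B, Site C}: total = 1868
  {Site A, Site C}: total = 2184
Best pair: {Site B, Site D} with total 1266.

{Site B, Site D}, total 1266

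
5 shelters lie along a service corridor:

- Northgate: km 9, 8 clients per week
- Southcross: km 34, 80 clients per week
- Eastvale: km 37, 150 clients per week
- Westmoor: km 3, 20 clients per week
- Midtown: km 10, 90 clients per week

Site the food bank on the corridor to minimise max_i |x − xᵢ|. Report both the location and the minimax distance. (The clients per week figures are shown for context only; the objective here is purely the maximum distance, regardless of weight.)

location 20, max distance 17

The 1-center on a line is the midpoint of the two extreme points: leftmost at 3, rightmost at 37.
Optimal location = (3 + 37)/2 = 20; maximum distance = (37 − 3)/2 = 17.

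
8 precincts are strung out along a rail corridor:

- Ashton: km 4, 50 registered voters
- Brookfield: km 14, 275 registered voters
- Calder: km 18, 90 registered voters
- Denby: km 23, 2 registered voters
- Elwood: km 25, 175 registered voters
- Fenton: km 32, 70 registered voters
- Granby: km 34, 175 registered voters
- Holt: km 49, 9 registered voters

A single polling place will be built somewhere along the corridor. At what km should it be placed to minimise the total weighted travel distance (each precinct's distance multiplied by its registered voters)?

For a sum of weighted absolute distances on a line, the optimum is the weighted median (not the mean). Total weight W = 846; half-weight = 423.
Sort by position and accumulate weight:
  km 4 (Ashton, w=50) → cum 50
  km 14 (Brookfield, w=275) → cum 325
  km 18 (Calder, w=90) → cum 415
  km 23 (Denby, w=2) → cum 417
  km 25 (Elwood, w=175) → cum 592  ≥ 423 → median here
  km 32 (Fenton, w=70) → cum 662
  km 34 (Granby, w=175) → cum 837
  km 49 (Holt, w=9) → cum 846
Optimal location: km 25.

x = 25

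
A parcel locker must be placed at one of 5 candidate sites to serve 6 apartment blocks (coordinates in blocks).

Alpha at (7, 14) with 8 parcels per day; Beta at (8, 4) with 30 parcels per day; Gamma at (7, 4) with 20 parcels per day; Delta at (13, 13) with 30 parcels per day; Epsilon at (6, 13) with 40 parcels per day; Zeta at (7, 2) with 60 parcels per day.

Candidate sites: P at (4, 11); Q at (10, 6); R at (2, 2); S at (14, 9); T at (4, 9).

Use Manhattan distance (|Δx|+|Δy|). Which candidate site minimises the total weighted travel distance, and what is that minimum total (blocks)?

Total weighted distance at each candidate:
  P (4, 11): total = 1788
  Q (10, 6): total = 1468
  R (2, 2): total = 2076
  S (14, 9): total = 2136
  T (4, 9): total = 1724
Minimum is at Q with total 1468 blocks.

Q, total 1468 blocks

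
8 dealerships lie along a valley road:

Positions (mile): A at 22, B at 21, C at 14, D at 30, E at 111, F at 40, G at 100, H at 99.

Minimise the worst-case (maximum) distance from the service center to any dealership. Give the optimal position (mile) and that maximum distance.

location 62.5, max distance 48.5

The 1-center on a line is the midpoint of the two extreme points: leftmost at 14, rightmost at 111.
Optimal location = (14 + 111)/2 = 62.5; maximum distance = (111 − 14)/2 = 48.5.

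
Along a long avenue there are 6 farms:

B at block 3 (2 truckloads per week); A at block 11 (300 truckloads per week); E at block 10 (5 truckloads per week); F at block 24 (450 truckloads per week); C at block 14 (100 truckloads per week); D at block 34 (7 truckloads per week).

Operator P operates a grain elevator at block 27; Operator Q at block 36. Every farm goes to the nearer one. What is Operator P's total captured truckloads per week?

857

The indifferent point is the midpoint (27+36)/2 = 31.5; farms left of it (closer to Operator P at 27) go to Operator P, those right go to Operator Q.
  B at 3 (w=2) → Operator P
  E at 10 (w=5) → Operator P
  A at 11 (w=300) → Operator P
  C at 14 (w=100) → Operator P
  F at 24 (w=450) → Operator P
  D at 34 (w=7) → Operator Q
Operator P captures 857; Operator Q captures 7.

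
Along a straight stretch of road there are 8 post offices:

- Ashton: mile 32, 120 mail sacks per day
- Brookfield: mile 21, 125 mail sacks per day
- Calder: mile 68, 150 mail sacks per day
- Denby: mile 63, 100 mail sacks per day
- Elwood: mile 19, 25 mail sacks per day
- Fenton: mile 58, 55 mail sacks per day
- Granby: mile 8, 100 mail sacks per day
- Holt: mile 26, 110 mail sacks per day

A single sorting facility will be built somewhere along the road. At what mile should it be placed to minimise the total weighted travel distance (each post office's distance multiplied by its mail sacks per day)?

x = 32

For a sum of weighted absolute distances on a line, the optimum is the weighted median (not the mean). Total weight W = 785; half-weight = 392.5.
Sort by position and accumulate weight:
  mile 8 (Granby, w=100) → cum 100
  mile 19 (Elwood, w=25) → cum 125
  mile 21 (Brookfield, w=125) → cum 250
  mile 26 (Holt, w=110) → cum 360
  mile 32 (Ashton, w=120) → cum 480  ≥ 392.5 → median here
  mile 58 (Fenton, w=55) → cum 535
  mile 63 (Denby, w=100) → cum 635
  mile 68 (Calder, w=150) → cum 785
Optimal location: mile 32.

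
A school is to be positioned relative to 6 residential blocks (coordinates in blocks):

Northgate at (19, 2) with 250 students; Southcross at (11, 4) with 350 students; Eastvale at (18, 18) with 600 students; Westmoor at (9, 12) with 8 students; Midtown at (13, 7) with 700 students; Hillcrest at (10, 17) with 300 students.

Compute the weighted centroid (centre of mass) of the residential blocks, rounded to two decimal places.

The minimiser of Σwᵢ‖p−pᵢ‖² is the weighted centroid p* = (Σwᵢpᵢ)/(Σwᵢ).
Σwᵢ = 2208.
Σwᵢxᵢ = 250·19 + 350·11 + 600·18 + 8·9 + 700·13 + 300·10 = 31572.
Σwᵢyᵢ = 250·2 + 350·4 + 600·18 + 8·12 + 700·7 + 300·17 = 22796.
x* = 31572/2208 = 14.30, y* = 22796/2208 = 10.32.

(14.30, 10.32)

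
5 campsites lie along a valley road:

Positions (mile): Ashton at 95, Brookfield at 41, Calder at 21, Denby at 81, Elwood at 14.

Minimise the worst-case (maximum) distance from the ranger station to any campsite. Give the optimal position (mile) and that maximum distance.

location 54.5, max distance 40.5

The 1-center on a line is the midpoint of the two extreme points: leftmost at 14, rightmost at 95.
Optimal location = (14 + 95)/2 = 54.5; maximum distance = (95 − 14)/2 = 40.5.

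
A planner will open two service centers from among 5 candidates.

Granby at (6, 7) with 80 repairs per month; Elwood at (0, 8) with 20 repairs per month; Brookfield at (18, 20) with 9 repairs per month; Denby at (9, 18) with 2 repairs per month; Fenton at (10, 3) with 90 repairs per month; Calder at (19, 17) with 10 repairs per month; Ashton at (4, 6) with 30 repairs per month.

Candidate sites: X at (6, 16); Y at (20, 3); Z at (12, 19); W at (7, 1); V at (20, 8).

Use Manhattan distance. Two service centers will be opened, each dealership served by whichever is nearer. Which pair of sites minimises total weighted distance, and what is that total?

Evaluate every pair (each demand assigned to the nearer of the two):
  {Z, W}: total = 1691
  {W, V}: total = 1794
  {X, W}: total = 1824
  {Y, W}: total = 1889
  {X, Y}: total = 2554
  {X, V}: total = 2946
  {X, Z}: total = 3051
  {Y, V}: total = 3308
  {Y, Z}: total = 3531
  {Z, V}: total = 3651
Best pair: {Z, W} with total 1691.

{Z, W}, total 1691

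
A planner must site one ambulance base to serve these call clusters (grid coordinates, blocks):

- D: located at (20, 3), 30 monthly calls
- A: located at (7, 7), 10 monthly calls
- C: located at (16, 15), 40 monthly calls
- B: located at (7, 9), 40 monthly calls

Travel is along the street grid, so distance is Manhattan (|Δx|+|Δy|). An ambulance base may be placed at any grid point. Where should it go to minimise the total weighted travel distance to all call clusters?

(16, 9)

Manhattan distance separates: Σwᵢ(|x−xᵢ|+|y−yᵢ|) = Σwᵢ|x−xᵢ| + Σwᵢ|y−yᵢ|, so x and y are optimised independently as 1-D weighted medians.
Total weight W = 120; half = 60.
x-coordinate, sorted with cumulative weight:
  x=7 (A, w=10) cum 10
  x=7 (B, w=40) cum 50
  x=16 (C, w=40) cum 90  ← median
  x=20 (D, w=30) cum 120
⇒ x* = 16
y-coordinate, sorted with cumulative weight:
  y=3 (D, w=30) cum 30
  y=7 (A, w=10) cum 40
  y=9 (B, w=40) cum 80  ← median
  y=15 (C, w=40) cum 120
⇒ y* = 9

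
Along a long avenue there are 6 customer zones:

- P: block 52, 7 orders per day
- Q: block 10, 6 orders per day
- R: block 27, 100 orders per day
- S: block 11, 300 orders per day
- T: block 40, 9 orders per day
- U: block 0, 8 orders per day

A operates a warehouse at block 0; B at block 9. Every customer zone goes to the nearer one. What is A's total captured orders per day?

8

The indifferent point is the midpoint (0+9)/2 = 4.5; customer zones left of it (closer to A at 0) go to A, those right go to B.
  U at 0 (w=8) → A
  Q at 10 (w=6) → B
  S at 11 (w=300) → B
  R at 27 (w=100) → B
  T at 40 (w=9) → B
  P at 52 (w=7) → B
A captures 8; B captures 422.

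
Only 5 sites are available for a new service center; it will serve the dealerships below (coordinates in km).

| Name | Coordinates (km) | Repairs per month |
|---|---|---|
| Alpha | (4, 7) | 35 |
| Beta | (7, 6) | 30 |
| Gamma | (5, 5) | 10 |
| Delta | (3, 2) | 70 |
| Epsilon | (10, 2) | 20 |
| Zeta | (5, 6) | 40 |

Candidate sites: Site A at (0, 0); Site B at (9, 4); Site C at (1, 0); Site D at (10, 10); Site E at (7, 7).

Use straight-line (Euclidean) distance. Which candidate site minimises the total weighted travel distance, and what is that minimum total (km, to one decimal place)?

Site E, total 817.6 km

Total weighted distance at each candidate:
  Site A (0, 0): total = 1398.2
  Site B (9, 4): total = 996.5
  Site C (1, 0): total = 1256.0
  Site D (10, 10): total = 1615.7
  Site E (7, 7): total = 817.6
Minimum is at Site E with total 817.6 km.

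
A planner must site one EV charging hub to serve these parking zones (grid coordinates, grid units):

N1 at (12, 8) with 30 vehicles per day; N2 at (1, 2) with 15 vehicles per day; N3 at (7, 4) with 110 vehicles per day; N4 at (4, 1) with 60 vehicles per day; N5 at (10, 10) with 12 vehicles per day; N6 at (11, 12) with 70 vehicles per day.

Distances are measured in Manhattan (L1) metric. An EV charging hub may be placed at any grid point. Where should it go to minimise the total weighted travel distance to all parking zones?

(7, 4)

Manhattan distance separates: Σwᵢ(|x−xᵢ|+|y−yᵢ|) = Σwᵢ|x−xᵢ| + Σwᵢ|y−yᵢ|, so x and y are optimised independently as 1-D weighted medians.
Total weight W = 297; half = 148.5.
x-coordinate, sorted with cumulative weight:
  x=1 (N2, w=15) cum 15
  x=4 (N4, w=60) cum 75
  x=7 (N3, w=110) cum 185  ← median
  x=10 (N5, w=12) cum 197
  x=11 (N6, w=70) cum 267
  x=12 (N1, w=30) cum 297
⇒ x* = 7
y-coordinate, sorted with cumulative weight:
  y=1 (N4, w=60) cum 60
  y=2 (N2, w=15) cum 75
  y=4 (N3, w=110) cum 185  ← median
  y=8 (N1, w=30) cum 215
  y=10 (N5, w=12) cum 227
  y=12 (N6, w=70) cum 297
⇒ y* = 4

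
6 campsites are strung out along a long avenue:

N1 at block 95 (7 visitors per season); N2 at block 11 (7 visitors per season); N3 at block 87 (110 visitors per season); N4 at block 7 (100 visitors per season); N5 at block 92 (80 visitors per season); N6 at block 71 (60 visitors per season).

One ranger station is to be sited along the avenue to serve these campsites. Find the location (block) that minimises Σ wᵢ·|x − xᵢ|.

x = 87

For a sum of weighted absolute distances on a line, the optimum is the weighted median (not the mean). Total weight W = 364; half-weight = 182.
Sort by position and accumulate weight:
  block 7 (N4, w=100) → cum 100
  block 11 (N2, w=7) → cum 107
  block 71 (N6, w=60) → cum 167
  block 87 (N3, w=110) → cum 277  ≥ 182 → median here
  block 92 (N5, w=80) → cum 357
  block 95 (N1, w=7) → cum 364
Optimal location: block 87.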